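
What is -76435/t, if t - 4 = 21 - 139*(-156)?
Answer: -76435/21709 ≈ -3.5209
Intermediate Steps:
t = 21709 (t = 4 + (21 - 139*(-156)) = 4 + (21 + 21684) = 4 + 21705 = 21709)
-76435/t = -76435/21709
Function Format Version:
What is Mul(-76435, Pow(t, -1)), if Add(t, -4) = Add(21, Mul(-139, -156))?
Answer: Rational(-76435, 21709) ≈ -3.5209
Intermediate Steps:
t = 21709 (t = Add(4, Add(21, Mul(-139, -156))) = Add(4, Add(21, 21684)) = Add(4, 21705) = 21709)
Mul(-76435, Pow(t, -1)) = Mul(-76435, Pow(21709, -1)) = Mul(-76435, Rational(1, 21709)) = Rational(-76435, 21709)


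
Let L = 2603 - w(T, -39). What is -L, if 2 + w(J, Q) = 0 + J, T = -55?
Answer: -2660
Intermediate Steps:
w(J, Q) = -2 + J (w(J, Q) = -2 + (0 + J) = -2 + J)
L = 2660 (L = 2603 - (-2 - 55) = 2603 - 1*(-57) = 2603 + 57 = 2660)
-L = -1*2660 = -2660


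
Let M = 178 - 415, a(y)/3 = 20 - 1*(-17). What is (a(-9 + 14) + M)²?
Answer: 15876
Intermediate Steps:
a(y) = 111 (a(y) = 3*(20 - 1*(-17)) = 3*(20 + 17) = 3*37 = 111)
M = -237
(a(-9 + 14) + M)² = (111 - 237)² = (-126)² = 15876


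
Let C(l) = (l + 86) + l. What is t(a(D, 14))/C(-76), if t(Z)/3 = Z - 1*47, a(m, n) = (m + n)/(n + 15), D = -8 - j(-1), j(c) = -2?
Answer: 1355/638 ≈ 2.1238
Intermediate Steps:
C(l) = 86 + 2*l (C(l) = (86 + l) + l = 86 + 2*l)
D = -6 (D = -8 - 1*(-2) = -8 + 2 = -6)
a(m, n) = (m + n)/(15 + n)
t(Z) = -141 + 3*Z (t(Z) = 3*(Z - 1*47) = 3*(Z - 47) = 3*(-47 + Z) = -141 + 3*Z)
t(a(D, 14))/C(-76) = (-141 + 3*((-6 + 14)/(15 + 14)))/(86 + 2*(-76)) = (-141 + 3*(8/29))/(86 - 152) = (-141 + 3*((1/29)*8))/(-66) = (-141 + 3*(8/29))*(-1/66) = (-141 + 24/29)*(-1/66) = -4065/29*(-1/66) = 1355/638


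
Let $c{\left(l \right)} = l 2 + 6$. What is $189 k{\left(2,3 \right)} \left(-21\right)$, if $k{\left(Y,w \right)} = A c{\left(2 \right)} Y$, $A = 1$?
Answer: $-79380$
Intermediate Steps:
$c{\left(l \right)} = 6 + 2 l$ ($c{\left(l \right)} = 2 l + 6 = 6 + 2 l$)
$k{\left(Y,w \right)} = 10 Y$ ($k{\left(Y,w \right)} = 1 \left(6 + 2 \cdot 2\right) Y = 1 \left(6 + 4\right) Y = 1 \cdot 10 Y = 10 Y$)
$189 k{\left(2,3 \right)} \left(-21\right) = 189 \cdot 10 \cdot 2 \left(-21\right) = 189 \cdot 20 \left(-21\right) = 3780 \left(-21\right) = -79380$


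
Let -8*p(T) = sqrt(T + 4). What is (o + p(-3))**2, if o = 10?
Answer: 6241/64 ≈ 97.516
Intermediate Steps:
p(T) = -sqrt(4 + T)/8 (p(T) = -sqrt(T + 4)/8 = -sqrt(4 + T)/8)
(o + p(-3))**2 = (10 - sqrt(4 - 3)/8)**2 = (10 - sqrt(1)/8)**2 = (10 - 1/8*1)**2 = (10 - 1/8)**2 = (79/8)**2 = 6241/64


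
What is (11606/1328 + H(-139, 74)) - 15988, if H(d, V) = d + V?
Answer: -10653389/664 ≈ -16044.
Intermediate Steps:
H(d, V) = V + d
(11606/1328 + H(-139, 74)) - 15988 = (11606/1328 + (74 - 139)) - 15988 = (11606*(1/1328) - 65) - 15988 = (5803/664 - 65) - 15988 = -37357/664 - 15988 = -10653389/664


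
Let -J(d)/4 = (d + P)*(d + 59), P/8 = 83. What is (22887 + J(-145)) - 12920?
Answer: 188503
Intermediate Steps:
P = 664 (P = 8*83 = 664)
J(d) = -4*(59 + d)*(664 + d) (J(d) = -4*(d + 664)*(d + 59) = -4*(664 + d)*(59 + d) = -4*(59 + d)*(664 + d))
(22887 + J(-145)) - 12920 = (22887 + (-156704 - 2892*(-145) - 4*(-145)²)) - 12920 = (22887 + (-156704 + 419340 - 4*21025)) - 12920 = (22887 + (-156704 + 419340 - 84100)) - 12920 = (22887 + 178536) - 12920 = 201423 - 12920 = 188503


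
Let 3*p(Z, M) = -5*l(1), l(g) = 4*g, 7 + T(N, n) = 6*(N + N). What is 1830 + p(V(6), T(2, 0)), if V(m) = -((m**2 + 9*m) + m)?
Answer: 5470/3 ≈ 1823.3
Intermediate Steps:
T(N, n) = -7 + 12*N (T(N, n) = -7 + 6*(N + N) = -7 + 6*(2*N) = -7 + 12*N)
V(m) = -m**2 - 10*m (V(m) = -(m**2 + 10*m) = -m**2 - 10*m)
p(Z, M) = -20/3 (p(Z, M) = (-20)/3 = (-5*4)/3 = (1/3)*(-20) = -20/3)
1830 + p(V(6), T(2, 0)) = 1830 - 20/3 = 5470/3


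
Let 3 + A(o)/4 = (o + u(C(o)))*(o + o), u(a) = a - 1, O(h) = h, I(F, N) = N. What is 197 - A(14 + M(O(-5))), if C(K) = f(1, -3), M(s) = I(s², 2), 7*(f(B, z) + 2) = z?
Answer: -9801/7 ≈ -1400.1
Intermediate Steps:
f(B, z) = -2 + z/7
M(s) = 2
C(K) = -17/7 (C(K) = -2 + (⅐)*(-3) = -2 - 3/7 = -17/7)
u(a) = -1 + a
A(o) = -12 + 8*o*(-24/7 + o) (A(o) = -12 + 4*((o + (-1 - 17/7))*(o + o)) = -12 + 4*((o - 24/7)*(2*o)) = -12 + 4*((-24/7 + o)*(2*o)) = -12 + 4*(2*o*(-24/7 + o)) = -12 + 8*o*(-24/7 + o))
197 - A(14 + M(O(-5))) = 197 - (-12 + 8*(14 + 2)² - 192*(14 + 2)/7) = 197 - (-12 + 8*16² - 192/7*16) = 197 - (-12 + 8*256 - 3072/7) = 197 - (-12 + 2048 - 3072/7) = 197 - 1*11180/7 = 197 - 11180/7 = -9801/7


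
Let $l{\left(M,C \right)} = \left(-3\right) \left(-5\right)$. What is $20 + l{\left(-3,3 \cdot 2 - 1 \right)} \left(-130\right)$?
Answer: $-1930$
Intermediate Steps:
$l{\left(M,C \right)} = 15$
$20 + l{\left(-3,3 \cdot 2 - 1 \right)} \left(-130\right) = 20 + 15 \left(-130\right) = 20 - 1950 = -1930$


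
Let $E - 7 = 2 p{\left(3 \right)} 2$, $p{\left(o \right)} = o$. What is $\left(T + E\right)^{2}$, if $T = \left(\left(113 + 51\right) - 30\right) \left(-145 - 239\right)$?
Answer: $2645764969$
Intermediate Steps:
$E = 19$ ($E = 7 + 2 \cdot 3 \cdot 2 = 7 + 6 \cdot 2 = 7 + 12 = 19$)
$T = -51456$ ($T = \left(164 - 30\right) \left(-384\right) = 134 \left(-384\right) = -51456$)
$\left(T + E\right)^{2} = \left(-51456 + 19\right)^{2} = \left(-51437\right)^{2} = 2645764969$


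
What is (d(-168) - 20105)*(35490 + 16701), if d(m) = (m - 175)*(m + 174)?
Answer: -1156709133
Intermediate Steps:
d(m) = (-175 + m)*(174 + m)
(d(-168) - 20105)*(35490 + 16701) = ((-30450 + (-168)**2 - 1*(-168)) - 20105)*(35490 + 16701) = ((-30450 + 28224 + 168) - 20105)*52191 = (-2058 - 20105)*52191 = -22163*52191 = -1156709133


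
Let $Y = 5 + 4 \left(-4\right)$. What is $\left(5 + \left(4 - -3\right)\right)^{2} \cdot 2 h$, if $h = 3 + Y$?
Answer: $-2304$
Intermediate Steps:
$Y = -11$ ($Y = 5 - 16 = -11$)
$h = -8$ ($h = 3 - 11 = -8$)
$\left(5 + \left(4 - -3\right)\right)^{2} \cdot 2 h = \left(5 + \left(4 - -3\right)\right)^{2} \cdot 2 \left(-8\right) = \left(5 + \left(4 + 3\right)\right)^{2} \cdot 2 \left(-8\right) = \left(5 + 7\right)^{2} \cdot 2 \left(-8\right) = 12^{2} \cdot 2 \left(-8\right) = 144 \cdot 2 \left(-8\right) = 288 \left(-8\right) = -2304$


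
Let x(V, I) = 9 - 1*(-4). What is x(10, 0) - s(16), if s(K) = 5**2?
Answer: -12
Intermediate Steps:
s(K) = 25
x(V, I) = 13 (x(V, I) = 9 + 4 = 13)
x(10, 0) - s(16) = 13 - 1*25 = 13 - 25 = -12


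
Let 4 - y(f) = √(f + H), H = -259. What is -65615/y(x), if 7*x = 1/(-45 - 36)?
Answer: -74407410/77963 - 590535*I*√1027978/155926 ≈ -954.39 - 3839.9*I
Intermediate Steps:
x = -1/567 (x = 1/(7*(-45 - 36)) = (⅐)/(-81) = (⅐)*(-1/81) = -1/567 ≈ -0.0017637)
y(f) = 4 - √(-259 + f) (y(f) = 4 - √(f - 259) = 4 - √(-259 + f))
-65615/y(x) = -65615/(4 - √(-259 - 1/567)) = -65615/(4 - √(-146854/567)) = -65615/(4 - I*√1027978/63)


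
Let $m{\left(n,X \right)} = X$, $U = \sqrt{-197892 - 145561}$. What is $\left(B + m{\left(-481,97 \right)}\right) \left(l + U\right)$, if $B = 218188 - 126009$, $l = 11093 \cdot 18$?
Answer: $18425118024 + 92276 i \sqrt{343453} \approx 1.8425 \cdot 10^{10} + 5.4078 \cdot 10^{7} i$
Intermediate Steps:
$U = i \sqrt{343453}$ ($U = \sqrt{-343453} = i \sqrt{343453} \approx 586.05 i$)
$l = 199674$
$B = 92179$ ($B = 218188 - 126009 = 92179$)
$\left(B + m{\left(-481,97 \right)}\right) \left(l + U\right) = \left(92179 + 97\right) \left(199674 + i \sqrt{343453}\right) = 92276 \left(199674 + i \sqrt{343453}\right) = 18425118024 + 92276 i \sqrt{343453}$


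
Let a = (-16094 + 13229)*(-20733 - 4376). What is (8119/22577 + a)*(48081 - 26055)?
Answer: 35773045344788664/22577 ≈ 1.5845e+12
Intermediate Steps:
a = 71937285 (a = -2865*(-25109) = 71937285)
(8119/22577 + a)*(48081 - 26055) = (8119/22577 + 71937285)*(48081 - 26055) = (8119*(1/22577) + 71937285)*22026 = (8119/22577 + 71937285)*22026 = (1624128091564/22577)*22026 = 35773045344788664/22577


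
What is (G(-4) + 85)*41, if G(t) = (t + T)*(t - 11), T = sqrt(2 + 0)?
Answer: 5945 - 615*sqrt(2) ≈ 5075.3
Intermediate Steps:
T = sqrt(2) ≈ 1.4142
G(t) = (-11 + t)*(t + sqrt(2)) (G(t) = (t + sqrt(2))*(t - 11) = (t + sqrt(2))*(-11 + t) = (-11 + t)*(t + sqrt(2)))
(G(-4) + 85)*41 = (((-4)**2 - 11*(-4) - 11*sqrt(2) - 4*sqrt(2)) + 85)*41 = ((16 + 44 - 11*sqrt(2) - 4*sqrt(2)) + 85)*41 = ((60 - 15*sqrt(2)) + 85)*41 = (145 - 15*sqrt(2))*41 = 5945 - 615*sqrt(2)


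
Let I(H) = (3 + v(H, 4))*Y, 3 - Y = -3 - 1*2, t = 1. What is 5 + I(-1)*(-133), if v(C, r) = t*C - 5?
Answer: 3197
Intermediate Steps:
v(C, r) = -5 + C (v(C, r) = 1*C - 5 = C - 5 = -5 + C)
Y = 8 (Y = 3 - (-3 - 1*2) = 3 - (-3 - 2) = 3 - 1*(-5) = 3 + 5 = 8)
I(H) = -16 + 8*H (I(H) = (3 + (-5 + H))*8 = (-2 + H)*8 = -16 + 8*H)
5 + I(-1)*(-133) = 5 + (-16 + 8*(-1))*(-133) = 5 + (-16 - 8)*(-133) = 5 - 24*(-133) = 5 + 3192 = 3197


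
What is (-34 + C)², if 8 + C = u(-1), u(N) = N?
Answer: 1849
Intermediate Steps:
C = -9 (C = -8 - 1 = -9)
(-34 + C)² = (-34 - 9)² = (-43)² = 1849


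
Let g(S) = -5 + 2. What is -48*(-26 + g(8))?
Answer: 1392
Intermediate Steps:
g(S) = -3
-48*(-26 + g(8)) = -48*(-26 - 3) = -48*(-29) = 1392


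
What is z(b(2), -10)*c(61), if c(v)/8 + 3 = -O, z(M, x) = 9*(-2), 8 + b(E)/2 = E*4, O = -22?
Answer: -2736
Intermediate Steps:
b(E) = -16 + 8*E (b(E) = -16 + 2*(E*4) = -16 + 2*(4*E) = -16 + 8*E)
z(M, x) = -18
c(v) = 152 (c(v) = -24 + 8*(-1*(-22)) = -24 + 8*22 = -24 + 176 = 152)
z(b(2), -10)*c(61) = -18*152 = -2736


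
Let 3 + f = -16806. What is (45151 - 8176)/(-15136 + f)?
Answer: -7395/6389 ≈ -1.1575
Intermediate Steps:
f = -16809 (f = -3 - 16806 = -16809)
(45151 - 8176)/(-15136 + f) = (45151 - 8176)/(-15136 - 16809) = 36975/(-31945) = 36975*(-1/31945) = -7395/6389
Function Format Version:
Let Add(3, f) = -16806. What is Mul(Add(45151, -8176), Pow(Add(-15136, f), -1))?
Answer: Rational(-7395, 6389) ≈ -1.1575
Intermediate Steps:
f = -16809 (f = Add(-3, -16806) = -16809)
Mul(Add(45151, -8176), Pow(Add(-15136, f), -1)) = Mul(Add(45151, -8176), Pow(Add(-15136, -16809), -1)) = Mul(36975, Pow(-31945, -1)) = Mul(36975, Rational(-1, 31945)) = Rational(-7395, 6389)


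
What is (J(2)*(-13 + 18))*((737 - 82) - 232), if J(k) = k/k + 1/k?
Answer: 6345/2 ≈ 3172.5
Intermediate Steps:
J(k) = 1 + 1/k
(J(2)*(-13 + 18))*((737 - 82) - 232) = (((1 + 2)/2)*(-13 + 18))*((737 - 82) - 232) = (((½)*3)*5)*(655 - 232) = ((3/2)*5)*423 = (15/2)*423 = 6345/2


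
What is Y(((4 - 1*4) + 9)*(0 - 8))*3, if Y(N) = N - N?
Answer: 0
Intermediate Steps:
Y(N) = 0
Y(((4 - 1*4) + 9)*(0 - 8))*3 = 0*3 = 0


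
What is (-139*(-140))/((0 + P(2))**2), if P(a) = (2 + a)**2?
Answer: 4865/64 ≈ 76.016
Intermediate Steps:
(-139*(-140))/((0 + P(2))**2) = (-139*(-140))/((0 + (2 + 2)**2)**2) = 19460/((0 + 4**2)**2) = 19460/((0 + 16)**2) = 19460/(16**2) = 19460/256 = 19460*(1/256) = 4865/64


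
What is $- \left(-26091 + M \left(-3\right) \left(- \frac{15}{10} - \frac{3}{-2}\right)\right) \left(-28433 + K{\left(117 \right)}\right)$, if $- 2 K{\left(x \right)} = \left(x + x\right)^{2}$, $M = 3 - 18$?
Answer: $-1456164801$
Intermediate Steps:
$M = -15$ ($M = 3 - 18 = -15$)
$K{\left(x \right)} = - 2 x^{2}$ ($K{\left(x \right)} = - \frac{\left(x + x\right)^{2}}{2} = - \frac{\left(2 x\right)^{2}}{2} = - \frac{4 x^{2}}{2} = - 2 x^{2}$)
$- \left(-26091 + M \left(-3\right) \left(- \frac{15}{10} - \frac{3}{-2}\right)\right) \left(-28433 + K{\left(117 \right)}\right) = - \left(-26091 + \left(-15\right) \left(-3\right) \left(- \frac{15}{10} - \frac{3}{-2}\right)\right) \left(-28433 - 2 \cdot 117^{2}\right) = - \left(-26091 + 45 \left(\left(-15\right) \frac{1}{10} - - \frac{3}{2}\right)\right) \left(-28433 - 27378\right) = - \left(-26091 + 45 \left(- \frac{3}{2} + \frac{3}{2}\right)\right) \left(-28433 - 27378\right) = - \left(-26091 + 45 \cdot 0\right) \left(-55811\right) = - \left(-26091 + 0\right) \left(-55811\right) = - \left(-26091\right) \left(-55811\right) = \left(-1\right) 1456164801 = -1456164801$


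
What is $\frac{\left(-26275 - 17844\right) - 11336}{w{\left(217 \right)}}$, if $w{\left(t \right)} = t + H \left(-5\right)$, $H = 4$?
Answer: $- \frac{55455}{197} \approx -281.5$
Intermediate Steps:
$w{\left(t \right)} = -20 + t$ ($w{\left(t \right)} = t + 4 \left(-5\right) = t - 20 = -20 + t$)
$\frac{\left(-26275 - 17844\right) - 11336}{w{\left(217 \right)}} = \frac{\left(-26275 - 17844\right) - 11336}{-20 + 217} = \frac{-44119 - 11336}{197} = \left(-55455\right) \frac{1}{197} = - \frac{55455}{197}$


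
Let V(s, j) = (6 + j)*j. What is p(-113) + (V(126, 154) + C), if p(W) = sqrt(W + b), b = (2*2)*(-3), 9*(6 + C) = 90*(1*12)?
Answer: 24754 + 5*I*sqrt(5) ≈ 24754.0 + 11.18*I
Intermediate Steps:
V(s, j) = j*(6 + j)
C = 114 (C = -6 + (90*(1*12))/9 = -6 + (90*12)/9 = -6 + (1/9)*1080 = -6 + 120 = 114)
b = -12 (b = 4*(-3) = -12)
p(W) = sqrt(-12 + W) (p(W) = sqrt(W - 12) = sqrt(-12 + W))
p(-113) + (V(126, 154) + C) = sqrt(-12 - 113) + (154*(6 + 154) + 114) = sqrt(-125) + (154*160 + 114) = 5*I*sqrt(5) + (24640 + 114) = 5*I*sqrt(5) + 24754 = 24754 + 5*I*sqrt(5)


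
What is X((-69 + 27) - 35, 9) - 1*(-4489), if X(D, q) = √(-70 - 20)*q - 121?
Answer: 4368 + 27*I*√10 ≈ 4368.0 + 85.381*I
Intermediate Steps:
X(D, q) = -121 + 3*I*q*√10 (X(D, q) = √(-90)*q - 121 = (3*I*√10)*q - 121 = 3*I*q*√10 - 121 = -121 + 3*I*q*√10)
X((-69 + 27) - 35, 9) - 1*(-4489) = (-121 + 3*I*9*√10) - 1*(-4489) = (-121 + 27*I*√10) + 4489 = 4368 + 27*I*√10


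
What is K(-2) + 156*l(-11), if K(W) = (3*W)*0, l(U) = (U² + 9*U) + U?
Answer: 1716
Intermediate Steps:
l(U) = U² + 10*U
K(W) = 0
K(-2) + 156*l(-11) = 0 + 156*(-11*(10 - 11)) = 0 + 156*(-11*(-1)) = 0 + 156*11 = 0 + 1716 = 1716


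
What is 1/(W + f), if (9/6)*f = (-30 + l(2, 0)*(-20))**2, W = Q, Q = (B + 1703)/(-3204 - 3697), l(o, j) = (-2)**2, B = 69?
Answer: 20703/166998884 ≈ 0.00012397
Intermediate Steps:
l(o, j) = 4
Q = -1772/6901 (Q = (69 + 1703)/(-3204 - 3697) = 1772/(-6901) = 1772*(-1/6901) = -1772/6901 ≈ -0.25677)
W = -1772/6901 ≈ -0.25677
f = 24200/3 (f = 2*(-30 + 4*(-20))**2/3 = 2*(-30 - 80)**2/3 = (2/3)*(-110)**2 = (2/3)*12100 = 24200/3 ≈ 8066.7)
1/(W + f) = 1/(-1772/6901 + 24200/3) = 1/(166998884/20703) = 20703/166998884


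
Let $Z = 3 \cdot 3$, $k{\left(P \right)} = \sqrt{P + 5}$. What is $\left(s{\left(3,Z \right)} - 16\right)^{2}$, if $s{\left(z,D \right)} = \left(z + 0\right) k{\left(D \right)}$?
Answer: $382 - 96 \sqrt{14} \approx 22.801$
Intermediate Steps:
$k{\left(P \right)} = \sqrt{5 + P}$
$Z = 9$
$s{\left(z,D \right)} = z \sqrt{5 + D}$ ($s{\left(z,D \right)} = \left(z + 0\right) \sqrt{5 + D} = z \sqrt{5 + D}$)
$\left(s{\left(3,Z \right)} - 16\right)^{2} = \left(3 \sqrt{5 + 9} - 16\right)^{2} = \left(3 \sqrt{14} - 16\right)^{2} = \left(-16 + 3 \sqrt{14}\right)^{2}$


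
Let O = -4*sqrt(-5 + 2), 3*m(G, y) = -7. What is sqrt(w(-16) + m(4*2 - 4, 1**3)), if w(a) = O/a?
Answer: sqrt(-84 + 9*I*sqrt(3))/6 ≈ 0.14114 + 1.534*I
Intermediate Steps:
m(G, y) = -7/3 (m(G, y) = (1/3)*(-7) = -7/3)
O = -4*I*sqrt(3) ≈ -6.9282*I
w(a) = -4*I*sqrt(3)/a (w(a) = (-4*I*sqrt(3))/a = -4*I*sqrt(3)/a)
sqrt(w(-16) + m(4*2 - 4, 1**3)) = sqrt(-4*I*sqrt(3)/(-16) - 7/3) = sqrt(-4*I*sqrt(3)*(-1/16) - 7/3) = sqrt(I*sqrt(3)/4 - 7/3) = sqrt(-7/3 + I*sqrt(3)/4)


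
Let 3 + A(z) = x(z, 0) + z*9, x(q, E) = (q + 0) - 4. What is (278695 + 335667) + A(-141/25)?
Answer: 3071493/5 ≈ 6.1430e+5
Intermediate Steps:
x(q, E) = -4 + q (x(q, E) = q - 4 = -4 + q)
A(z) = -7 + 10*z (A(z) = -3 + ((-4 + z) + z*9) = -3 + ((-4 + z) + 9*z) = -3 + (-4 + 10*z) = -7 + 10*z)
(278695 + 335667) + A(-141/25) = (278695 + 335667) + (-7 + 10*(-141/25)) = 614362 + (-7 + 10*(-141*1/25)) = 614362 + (-7 + 10*(-141/25)) = 614362 + (-7 - 282/5) = 614362 - 317/5 = 3071493/5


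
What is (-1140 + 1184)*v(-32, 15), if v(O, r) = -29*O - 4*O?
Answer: 46464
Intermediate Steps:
v(O, r) = -33*O
(-1140 + 1184)*v(-32, 15) = (-1140 + 1184)*(-33*(-32)) = 44*1056 = 46464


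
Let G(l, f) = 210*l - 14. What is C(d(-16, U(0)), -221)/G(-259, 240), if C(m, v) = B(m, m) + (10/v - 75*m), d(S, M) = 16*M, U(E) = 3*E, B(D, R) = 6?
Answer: -47/429403 ≈ -0.00010945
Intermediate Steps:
C(m, v) = 6 - 75*m + 10/v (C(m, v) = 6 + (10/v - 75*m) = 6 + (-75*m + 10/v) = 6 - 75*m + 10/v)
G(l, f) = -14 + 210*l
C(d(-16, U(0)), -221)/G(-259, 240) = (6 - 1200*3*0 + 10/(-221))/(-14 + 210*(-259)) = (6 - 1200*0 + 10*(-1/221))/(-14 - 54390) = (6 - 75*0 - 10/221)/(-54404) = (6 + 0 - 10/221)*(-1/54404) = (1316/221)*(-1/54404) = -47/429403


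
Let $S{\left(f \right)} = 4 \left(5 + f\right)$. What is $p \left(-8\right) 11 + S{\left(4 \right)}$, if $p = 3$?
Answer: $-228$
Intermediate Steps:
$S{\left(f \right)} = 20 + 4 f$
$p \left(-8\right) 11 + S{\left(4 \right)} = 3 \left(-8\right) 11 + \left(20 + 4 \cdot 4\right) = \left(-24\right) 11 + \left(20 + 16\right) = -264 + 36 = -228$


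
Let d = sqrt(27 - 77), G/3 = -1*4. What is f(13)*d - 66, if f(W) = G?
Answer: -66 - 60*I*sqrt(2) ≈ -66.0 - 84.853*I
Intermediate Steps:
G = -12 (G = 3*(-1*4) = 3*(-4) = -12)
f(W) = -12
d = 5*I*sqrt(2) (d = sqrt(-50) = 5*I*sqrt(2) ≈ 7.0711*I)
f(13)*d - 66 = -60*I*sqrt(2) - 66 = -66 - 60*I*sqrt(2)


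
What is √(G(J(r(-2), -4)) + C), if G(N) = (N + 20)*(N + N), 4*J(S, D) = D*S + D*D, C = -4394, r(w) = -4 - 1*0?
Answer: I*√3946 ≈ 62.817*I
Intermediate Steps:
r(w) = -4 (r(w) = -4 + 0 = -4)
J(S, D) = D²/4 + D*S/4 (J(S, D) = (D*S + D*D)/4 = (D*S + D²)/4 = (D² + D*S)/4 = D²/4 + D*S/4)
G(N) = 2*N*(20 + N) (G(N) = (20 + N)*(2*N) = 2*N*(20 + N))
√(G(J(r(-2), -4)) + C) = √(2*((¼)*(-4)*(-4 - 4))*(20 + (¼)*(-4)*(-4 - 4)) - 4394) = √(2*((¼)*(-4)*(-8))*(20 + (¼)*(-4)*(-8)) - 4394) = √(2*8*(20 + 8) - 4394) = √(2*8*28 - 4394) = √(448 - 4394) = √(-3946) = I*√3946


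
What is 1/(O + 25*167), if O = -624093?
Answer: -1/619918 ≈ -1.6131e-6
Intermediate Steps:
1/(O + 25*167) = 1/(-624093 + 25*167) = 1/(-624093 + 4175) = 1/(-619918) = -1/619918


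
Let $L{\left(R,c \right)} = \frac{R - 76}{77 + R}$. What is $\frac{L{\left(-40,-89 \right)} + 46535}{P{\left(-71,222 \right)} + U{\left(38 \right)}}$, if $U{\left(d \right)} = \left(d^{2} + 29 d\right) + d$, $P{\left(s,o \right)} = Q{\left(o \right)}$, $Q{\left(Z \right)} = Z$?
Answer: $\frac{1721679}{103822} \approx 16.583$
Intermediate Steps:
$P{\left(s,o \right)} = o$
$L{\left(R,c \right)} = \frac{-76 + R}{77 + R}$
$U{\left(d \right)} = d^{2} + 30 d$
$\frac{L{\left(-40,-89 \right)} + 46535}{P{\left(-71,222 \right)} + U{\left(38 \right)}} = \frac{\frac{-76 - 40}{77 - 40} + 46535}{222 + 38 \left(30 + 38\right)} = \frac{\frac{1}{37} \left(-116\right) + 46535}{222 + 38 \cdot 68} = \frac{\frac{1}{37} \left(-116\right) + 46535}{222 + 2584} = \frac{- \frac{116}{37} + 46535}{2806} = \frac{1721679}{37} \cdot \frac{1}{2806} = \frac{1721679}{103822}$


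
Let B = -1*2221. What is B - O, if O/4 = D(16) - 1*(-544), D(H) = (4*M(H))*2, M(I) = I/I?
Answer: -4429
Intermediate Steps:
M(I) = 1
D(H) = 8 (D(H) = (4*1)*2 = 4*2 = 8)
O = 2208 (O = 4*(8 - 1*(-544)) = 4*(8 + 544) = 4*552 = 2208)
B = -2221
B - O = -2221 - 1*2208 = -2221 - 2208 = -4429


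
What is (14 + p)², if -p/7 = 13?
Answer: 5929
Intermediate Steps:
p = -91 (p = -7*13 = -91)
(14 + p)² = (14 - 91)² = (-77)² = 5929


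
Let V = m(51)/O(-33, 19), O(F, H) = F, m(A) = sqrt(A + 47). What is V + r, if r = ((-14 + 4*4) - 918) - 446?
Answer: -1362 - 7*sqrt(2)/33 ≈ -1362.3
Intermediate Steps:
m(A) = sqrt(47 + A)
V = -7*sqrt(2)/33 (V = sqrt(47 + 51)/(-33) = sqrt(98)*(-1/33) = (7*sqrt(2))*(-1/33) = -7*sqrt(2)/33 ≈ -0.29998)
r = -1362 (r = ((-14 + 16) - 918) - 446 = (2 - 918) - 446 = -916 - 446 = -1362)
V + r = -7*sqrt(2)/33 - 1362 = -1362 - 7*sqrt(2)/33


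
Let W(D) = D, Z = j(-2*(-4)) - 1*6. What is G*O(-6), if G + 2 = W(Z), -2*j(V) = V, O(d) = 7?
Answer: -84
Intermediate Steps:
j(V) = -V/2
Z = -10 (Z = -(-1)*(-4) - 1*6 = -1/2*8 - 6 = -4 - 6 = -10)
G = -12 (G = -2 - 10 = -12)
G*O(-6) = -12*7 = -84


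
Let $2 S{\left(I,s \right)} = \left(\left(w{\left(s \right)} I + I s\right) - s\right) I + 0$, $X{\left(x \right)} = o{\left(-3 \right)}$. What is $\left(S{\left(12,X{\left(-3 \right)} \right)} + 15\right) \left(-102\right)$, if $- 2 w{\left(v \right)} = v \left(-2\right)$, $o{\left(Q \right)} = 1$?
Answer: $-15606$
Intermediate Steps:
$X{\left(x \right)} = 1$
$w{\left(v \right)} = v$ ($w{\left(v \right)} = - \frac{v \left(-2\right)}{2} = - \frac{\left(-2\right) v}{2} = v$)
$S{\left(I,s \right)} = \frac{I \left(- s + 2 I s\right)}{2}$ ($S{\left(I,s \right)} = \frac{\left(\left(s I + I s\right) - s\right) I + 0}{2} = \frac{\left(\left(I s + I s\right) - s\right) I + 0}{2} = \frac{\left(2 I s - s\right) I + 0}{2} = \frac{\left(- s + 2 I s\right) I + 0}{2} = \frac{I \left(- s + 2 I s\right) + 0}{2} = \frac{I \left(- s + 2 I s\right)}{2}$)
$\left(S{\left(12,X{\left(-3 \right)} \right)} + 15\right) \left(-102\right) = \left(\frac{1}{2} \cdot 12 \cdot 1 \left(-1 + 2 \cdot 12\right) + 15\right) \left(-102\right) = \left(\frac{1}{2} \cdot 12 \cdot 1 \left(-1 + 24\right) + 15\right) \left(-102\right) = \left(\frac{1}{2} \cdot 12 \cdot 1 \cdot 23 + 15\right) \left(-102\right) = \left(138 + 15\right) \left(-102\right) = 153 \left(-102\right) = -15606$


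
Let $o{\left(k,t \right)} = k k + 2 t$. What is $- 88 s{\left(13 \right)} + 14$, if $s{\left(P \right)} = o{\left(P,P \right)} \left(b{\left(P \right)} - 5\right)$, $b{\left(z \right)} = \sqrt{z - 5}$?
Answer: $85814 - 34320 \sqrt{2} \approx 37278.0$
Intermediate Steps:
$o{\left(k,t \right)} = k^{2} + 2 t$
$b{\left(z \right)} = \sqrt{-5 + z}$
$s{\left(P \right)} = \left(-5 + \sqrt{-5 + P}\right) \left(P^{2} + 2 P\right)$ ($s{\left(P \right)} = \left(P^{2} + 2 P\right) \left(\sqrt{-5 + P} - 5\right) = \left(P^{2} + 2 P\right) \left(-5 + \sqrt{-5 + P}\right) = \left(-5 + \sqrt{-5 + P}\right) \left(P^{2} + 2 P\right)$)
$- 88 s{\left(13 \right)} + 14 = - 88 \cdot 13 \left(-5 + \sqrt{-5 + 13}\right) \left(2 + 13\right) + 14 = - 88 \cdot 13 \left(-5 + \sqrt{8}\right) 15 + 14 = - 88 \cdot 13 \left(-5 + 2 \sqrt{2}\right) 15 + 14 = - 88 \left(-975 + 390 \sqrt{2}\right) + 14 = \left(85800 - 34320 \sqrt{2}\right) + 14 = 85814 - 34320 \sqrt{2}$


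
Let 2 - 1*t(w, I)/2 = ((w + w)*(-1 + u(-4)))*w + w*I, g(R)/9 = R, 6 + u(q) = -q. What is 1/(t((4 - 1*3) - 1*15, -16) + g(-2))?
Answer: 1/1890 ≈ 0.00052910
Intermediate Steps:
u(q) = -6 - q
g(R) = 9*R
t(w, I) = 4 + 12*w² - 2*I*w (t(w, I) = 4 - 2*(((w + w)*(-1 + (-6 - 1*(-4))))*w + w*I) = 4 - 2*(((2*w)*(-1 + (-6 + 4)))*w + I*w) = 4 - 2*(((2*w)*(-1 - 2))*w + I*w) = 4 - 2*(((2*w)*(-3))*w + I*w) = 4 - 2*((-6*w)*w + I*w) = 4 - 2*(-6*w² + I*w) = 4 + (12*w² - 2*I*w) = 4 + 12*w² - 2*I*w)
1/(t((4 - 1*3) - 1*15, -16) + g(-2)) = 1/((4 + 12*((4 - 1*3) - 1*15)² - 2*(-16)*((4 - 1*3) - 1*15)) + 9*(-2)) = 1/((4 + 12*((4 - 3) - 15)² - 2*(-16)*((4 - 3) - 15)) - 18) = 1/((4 + 12*(1 - 15)² - 2*(-16)*(1 - 15)) - 18) = 1/((4 + 12*(-14)² - 2*(-16)*(-14)) - 18) = 1/((4 + 12*196 - 448) - 18) = 1/((4 + 2352 - 448) - 18) = 1/(1908 - 18) = 1/1890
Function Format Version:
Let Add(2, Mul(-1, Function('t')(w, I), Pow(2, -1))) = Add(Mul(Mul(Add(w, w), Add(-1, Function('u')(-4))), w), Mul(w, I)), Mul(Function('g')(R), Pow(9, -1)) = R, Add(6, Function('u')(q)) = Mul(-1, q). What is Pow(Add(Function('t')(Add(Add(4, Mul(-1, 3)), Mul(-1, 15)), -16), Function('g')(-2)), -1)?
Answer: Rational(1, 1890) ≈ 0.00052910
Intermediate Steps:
Function('u')(q) = Add(-6, Mul(-1, q))
Function('g')(R) = Mul(9, R)
Function('t')(w, I) = Add(4, Mul(12, Pow(w, 2)), Mul(-2, I, w)) (Function('t')(w, I) = Add(4, Mul(-2, Add(Mul(Mul(Add(w, w), Add(-1, Add(-6, Mul(-1, -4)))), w), Mul(w, I)))) = Add(4, Mul(-2, Add(Mul(Mul(Mul(2, w), Add(-1, Add(-6, 4))), w), Mul(I, w)))) = Add(4, Mul(-2, Add(Mul(Mul(Mul(2, w), Add(-1, -2)), w), Mul(I, w)))) = Add(4, Mul(-2, Add(Mul(Mul(Mul(2, w), -3), w), Mul(I, w)))) = Add(4, Mul(-2, Add(Mul(Mul(-6, w), w), Mul(I, w)))) = Add(4, Mul(-2, Add(Mul(-6, Pow(w, 2)), Mul(I, w)))) = Add(4, Add(Mul(12, Pow(w, 2)), Mul(-2, I, w))) = Add(4, Mul(12, Pow(w, 2)), Mul(-2, I, w)))
Pow(Add(Function('t')(Add(Add(4, Mul(-1, 3)), Mul(-1, 15)), -16), Function('g')(-2)), -1) = Pow(Add(Add(4, Mul(12, Pow(Add(Add(4, Mul(-1, 3)), Mul(-1, 15)), 2)), Mul(-2, -16, Add(Add(4, Mul(-1, 3)), Mul(-1, 15)))), Mul(9, -2)), -1) = Pow(Add(Add(4, Mul(12, Pow(Add(Add(4, -3), -15), 2)), Mul(-2, -16, Add(Add(4, -3), -15))), -18), -1) = Pow(Add(Add(4, Mul(12, Pow(Add(1, -15), 2)), Mul(-2, -16, Add(1, -15))), -18), -1) = Pow(Add(Add(4, Mul(12, Pow(-14, 2)), Mul(-2, -16, -14)), -18), -1) = Pow(Add(Add(4, Mul(12, 196), -448), -18), -1) = Pow(Add(Add(4, 2352, -448), -18), -1) = Pow(Add(1908, -18), -1) = Pow(1890, -1) = Rational(1, 1890)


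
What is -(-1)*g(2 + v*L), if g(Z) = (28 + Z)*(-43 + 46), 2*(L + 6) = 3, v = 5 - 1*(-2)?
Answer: -9/2 ≈ -4.5000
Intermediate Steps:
v = 7 (v = 5 + 2 = 7)
L = -9/2 (L = -6 + (½)*3 = -6 + 3/2 = -9/2 ≈ -4.5000)
g(Z) = 84 + 3*Z (g(Z) = (28 + Z)*3 = 84 + 3*Z)
-(-1)*g(2 + v*L) = -(-1)*(84 + 3*(2 + 7*(-9/2))) = -(-1)*(84 + 3*(2 - 63/2)) = -(-1)*(84 + 3*(-59/2)) = -(-1)*(84 - 177/2) = -(-1)*(-9)/2 = -1*9/2 = -9/2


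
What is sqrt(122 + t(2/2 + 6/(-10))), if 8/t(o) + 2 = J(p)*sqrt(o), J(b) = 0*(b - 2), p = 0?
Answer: sqrt(118) ≈ 10.863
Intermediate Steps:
J(b) = 0 (J(b) = 0*(-2 + b) = 0)
t(o) = -4 (t(o) = 8/(-2 + 0*sqrt(o)) = 8/(-2 + 0) = 8/(-2) = 8*(-1/2) = -4)
sqrt(122 + t(2/2 + 6/(-10))) = sqrt(122 - 4) = sqrt(118)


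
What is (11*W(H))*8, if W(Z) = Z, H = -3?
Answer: -264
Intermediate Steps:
(11*W(H))*8 = (11*(-3))*8 = -33*8 = -264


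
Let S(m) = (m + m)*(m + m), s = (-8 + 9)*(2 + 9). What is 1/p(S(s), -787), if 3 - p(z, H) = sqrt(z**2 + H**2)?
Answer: -3/853616 - 5*sqrt(34145)/853616 ≈ -0.0010859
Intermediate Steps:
s = 11 (s = 1*11 = 11)
S(m) = 4*m**2 (S(m) = (2*m)*(2*m) = 4*m**2)
p(z, H) = 3 - sqrt(H**2 + z**2) (p(z, H) = 3 - sqrt(z**2 + H**2) = 3 - sqrt(H**2 + z**2))
1/p(S(s), -787) = 1/(3 - sqrt((-787)**2 + (4*11**2)**2)) = 1/(3 - sqrt(619369 + (4*121)**2)) = 1/(3 - sqrt(619369 + 484**2)) = 1/(3 - sqrt(619369 + 234256)) = 1/(3 - sqrt(853625)) = 1/(3 - 5*sqrt(34145))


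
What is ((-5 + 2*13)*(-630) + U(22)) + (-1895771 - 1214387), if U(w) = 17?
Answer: -3123371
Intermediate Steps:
((-5 + 2*13)*(-630) + U(22)) + (-1895771 - 1214387) = ((-5 + 2*13)*(-630) + 17) + (-1895771 - 1214387) = ((-5 + 26)*(-630) + 17) - 3110158 = (21*(-630) + 17) - 3110158 = (-13230 + 17) - 3110158 = -13213 - 3110158 = -3123371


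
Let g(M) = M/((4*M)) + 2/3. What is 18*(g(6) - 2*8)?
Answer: -543/2 ≈ -271.50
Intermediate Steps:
g(M) = 11/12 (g(M) = M*(1/(4*M)) + 2*(⅓) = ¼ + ⅔ = 11/12)
18*(g(6) - 2*8) = 18*(11/12 - 2*8) = 18*(11/12 - 16) = 18*(-181/12) = -543/2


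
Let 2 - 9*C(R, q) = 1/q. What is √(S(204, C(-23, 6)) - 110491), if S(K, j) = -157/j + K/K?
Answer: 2*I*√3365637/11 ≈ 333.56*I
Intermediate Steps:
C(R, q) = 2/9 - 1/(9*q)
S(K, j) = 1 - 157/j (S(K, j) = -157/j + 1 = 1 - 157/j)
√(S(204, C(-23, 6)) - 110491) = √((-157 + (⅑)*(-1 + 2*6)/6)/(((⅑)*(-1 + 2*6)/6)) - 110491) = √((-157 + (⅑)*(⅙)*(-1 + 12))/(((⅑)*(⅙)*(-1 + 12))) - 110491) = √((-157 + (⅑)*(⅙)*11)/(((⅑)*(⅙)*11)) - 110491) = √((-157 + 11/54)/(11/54) - 110491) = √((54/11)*(-8467/54) - 110491) = √(-8467/11 - 110491) = √(-1223868/11) = 2*I*√3365637/11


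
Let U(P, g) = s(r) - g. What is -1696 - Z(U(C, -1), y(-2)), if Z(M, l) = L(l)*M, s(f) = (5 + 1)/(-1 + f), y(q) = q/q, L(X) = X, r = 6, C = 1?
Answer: -8491/5 ≈ -1698.2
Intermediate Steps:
y(q) = 1
s(f) = 6/(-1 + f)
U(P, g) = 6/5 - g (U(P, g) = 6/(-1 + 6) - g = 6/5 - g)
Z(M, l) = M*l (Z(M, l) = l*M = M*l)
-1696 - Z(U(C, -1), y(-2)) = -1696 - (6/5 - 1*(-1)) = -1696 - (6/5 + 1) = -1696 - 11/5 = -8491/5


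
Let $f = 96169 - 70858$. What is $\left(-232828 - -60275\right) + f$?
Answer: $-147242$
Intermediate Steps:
$f = 25311$ ($f = 96169 - 70858 = 25311$)
$\left(-232828 - -60275\right) + f = \left(-232828 - -60275\right) + 25311 = \left(-232828 + 60275\right) + 25311 = -172553 + 25311 = -147242$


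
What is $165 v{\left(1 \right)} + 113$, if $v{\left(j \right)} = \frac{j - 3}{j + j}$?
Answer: $-52$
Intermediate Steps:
$v{\left(j \right)} = \frac{-3 + j}{2 j}$
$165 v{\left(1 \right)} + 113 = 165 \frac{-3 + 1}{2 \cdot 1} + 113 = 165 \cdot \frac{1}{2} \cdot 1 \left(-2\right) + 113 = 165 \left(-1\right) + 113 = -165 + 113 = -52$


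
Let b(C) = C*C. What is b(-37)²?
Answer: 1874161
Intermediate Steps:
b(C) = C²
b(-37)² = ((-37)²)² = 1369² = 1874161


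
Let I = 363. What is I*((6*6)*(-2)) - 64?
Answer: -26200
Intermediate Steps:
I*((6*6)*(-2)) - 64 = 363*((6*6)*(-2)) - 64 = 363*(36*(-2)) - 64 = 363*(-72) - 64 = -26136 - 64 = -26200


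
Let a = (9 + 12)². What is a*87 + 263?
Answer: 38630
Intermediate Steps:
a = 441 (a = 21² = 441)
a*87 + 263 = 441*87 + 263 = 38367 + 263 = 38630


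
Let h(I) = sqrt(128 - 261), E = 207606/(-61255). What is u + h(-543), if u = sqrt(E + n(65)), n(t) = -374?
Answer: I*(sqrt(133) + 4*sqrt(88501897805)/61255) ≈ 30.959*I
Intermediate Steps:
E = -207606/61255 (E = 207606*(-1/61255) = -207606/61255 ≈ -3.3892)
h(I) = I*sqrt(133) (h(I) = sqrt(-133) = I*sqrt(133))
u = 4*I*sqrt(88501897805)/61255 (u = sqrt(-207606/61255 - 374) = sqrt(-23116976/61255) = 4*I*sqrt(88501897805)/61255 ≈ 19.427*I)
u + h(-543) = 4*I*sqrt(88501897805)/61255 + I*sqrt(133) = I*sqrt(133) + 4*I*sqrt(88501897805)/61255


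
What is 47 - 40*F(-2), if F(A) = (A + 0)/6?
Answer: 181/3 ≈ 60.333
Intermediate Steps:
F(A) = A/6 (F(A) = A*(⅙) = A/6)
47 - 40*F(-2) = 47 - 20*(-2)/3 = 47 - 40*(-⅓) = 47 + 40/3 = 181/3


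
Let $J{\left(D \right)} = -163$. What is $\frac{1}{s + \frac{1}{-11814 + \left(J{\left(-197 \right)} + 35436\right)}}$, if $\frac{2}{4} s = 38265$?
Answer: $\frac{23459}{1795317271} \approx 1.3067 \cdot 10^{-5}$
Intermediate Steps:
$s = 76530$ ($s = 2 \cdot 38265 = 76530$)
$\frac{1}{s + \frac{1}{-11814 + \left(J{\left(-197 \right)} + 35436\right)}} = \frac{1}{76530 + \frac{1}{-11814 + \left(-163 + 35436\right)}} = \frac{1}{76530 + \frac{1}{-11814 + 35273}} = \frac{1}{76530 + \frac{1}{23459}} = \frac{1}{\frac{1795317271}{23459}} = \frac{23459}{1795317271}$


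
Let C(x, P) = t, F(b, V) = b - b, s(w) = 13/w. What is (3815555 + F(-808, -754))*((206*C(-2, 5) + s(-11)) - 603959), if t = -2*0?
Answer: -25348876206910/11 ≈ -2.3044e+12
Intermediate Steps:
t = 0
F(b, V) = 0
C(x, P) = 0
(3815555 + F(-808, -754))*((206*C(-2, 5) + s(-11)) - 603959) = (3815555 + 0)*((206*0 + 13/(-11)) - 603959) = 3815555*((0 + 13*(-1/11)) - 603959) = 3815555*((0 - 13/11) - 603959) = 3815555*(-13/11 - 603959) = 3815555*(-6643562/11) = -25348876206910/11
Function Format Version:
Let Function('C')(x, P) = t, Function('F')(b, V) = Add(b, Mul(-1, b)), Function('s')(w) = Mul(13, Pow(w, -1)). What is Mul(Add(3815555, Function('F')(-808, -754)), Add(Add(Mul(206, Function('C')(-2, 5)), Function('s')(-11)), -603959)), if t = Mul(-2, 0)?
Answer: Rational(-25348876206910, 11) ≈ -2.3044e+12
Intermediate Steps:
t = 0
Function('F')(b, V) = 0
Function('C')(x, P) = 0
Mul(Add(3815555, Function('F')(-808, -754)), Add(Add(Mul(206, Function('C')(-2, 5)), Function('s')(-11)), -603959)) = Mul(Add(3815555, 0), Add(Add(Mul(206, 0), Mul(13, Pow(-11, -1))), -603959)) = Mul(3815555, Add(Add(0, Mul(13, Rational(-1, 11))), -603959)) = Mul(3815555, Add(Add(0, Rational(-13, 11)), -603959)) = Mul(3815555, Add(Rational(-13, 11), -603959)) = Mul(3815555, Rational(-6643562, 11)) = Rational(-25348876206910, 11)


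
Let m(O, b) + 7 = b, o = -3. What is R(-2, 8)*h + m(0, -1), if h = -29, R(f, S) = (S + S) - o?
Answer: -559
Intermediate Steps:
m(O, b) = -7 + b
R(f, S) = 3 + 2*S (R(f, S) = (S + S) - 1*(-3) = 2*S + 3 = 3 + 2*S)
R(-2, 8)*h + m(0, -1) = (3 + 2*8)*(-29) + (-7 - 1) = (3 + 16)*(-29) - 8 = 19*(-29) - 8 = -551 - 8 = -559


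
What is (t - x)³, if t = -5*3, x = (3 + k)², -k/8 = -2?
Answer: -53157376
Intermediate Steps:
k = 16 (k = -8*(-2) = 16)
x = 361 (x = (3 + 16)² = 19² = 361)
t = -15
(t - x)³ = (-15 - 1*361)³ = (-15 - 361)³ = (-376)³ = -53157376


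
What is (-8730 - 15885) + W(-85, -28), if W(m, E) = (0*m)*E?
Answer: -24615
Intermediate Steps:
W(m, E) = 0 (W(m, E) = 0*E = 0)
(-8730 - 15885) + W(-85, -28) = (-8730 - 15885) + 0 = -24615 + 0 = -24615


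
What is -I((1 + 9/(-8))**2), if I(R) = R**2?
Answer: -1/4096 ≈ -0.00024414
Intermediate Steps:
-I((1 + 9/(-8))**2) = -((1 + 9/(-8))**2)**2 = -((1 + 9*(-1/8))**2)**2 = -((1 - 9/8)**2)**2 = -((-1/8)**2)**2 = -(1/64)**2 = -1*1/4096 = -1/4096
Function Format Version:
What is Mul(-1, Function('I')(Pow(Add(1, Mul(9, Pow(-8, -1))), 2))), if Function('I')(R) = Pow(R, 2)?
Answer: Rational(-1, 4096) ≈ -0.00024414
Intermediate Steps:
Mul(-1, Function('I')(Pow(Add(1, Mul(9, Pow(-8, -1))), 2))) = Mul(-1, Pow(Pow(Add(1, Mul(9, Pow(-8, -1))), 2), 2)) = Mul(-1, Pow(Pow(Add(1, Mul(9, Rational(-1, 8))), 2), 2)) = Mul(-1, Pow(Pow(Add(1, Rational(-9, 8)), 2), 2)) = Mul(-1, Pow(Pow(Rational(-1, 8), 2), 2)) = Mul(-1, Pow(Rational(1, 64), 2)) = Mul(-1, Rational(1, 4096)) = Rational(-1, 4096)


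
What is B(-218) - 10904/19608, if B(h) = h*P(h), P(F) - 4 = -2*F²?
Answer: 50783718629/2451 ≈ 2.0720e+7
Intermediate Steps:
P(F) = 4 - 2*F²
B(h) = h*(4 - 2*h²)
B(-218) - 10904/19608 = 2*(-218)*(2 - 1*(-218)²) - 10904/19608 = 2*(-218)*(2 - 1*47524) - 10904*1/19608 = 2*(-218)*(2 - 47524) - 1363/2451 = 2*(-218)*(-47522) - 1363/2451 = 20719592 - 1363/2451 = 50783718629/2451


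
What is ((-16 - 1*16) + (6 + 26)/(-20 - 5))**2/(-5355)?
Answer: -692224/3346875 ≈ -0.20683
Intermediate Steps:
((-16 - 1*16) + (6 + 26)/(-20 - 5))**2/(-5355) = ((-16 - 16) + 32/(-25))**2*(-1/5355) = (-32 + 32*(-1/25))**2*(-1/5355) = (-32 - 32/25)**2*(-1/5355) = (-832/25)**2*(-1/5355) = (692224/625)*(-1/5355) = -692224/3346875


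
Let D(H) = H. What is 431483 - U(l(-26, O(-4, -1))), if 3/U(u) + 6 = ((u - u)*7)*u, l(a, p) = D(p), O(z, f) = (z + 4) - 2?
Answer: 862967/2 ≈ 4.3148e+5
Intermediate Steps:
O(z, f) = 2 + z (O(z, f) = (4 + z) - 2 = 2 + z)
l(a, p) = p
U(u) = -½ (U(u) = 3/(-6 + ((u - u)*7)*u) = 3/(-6 + (0*7)*u) = 3/(-6 + 0*u) = 3/(-6 + 0) = 3/(-6) = 3*(-⅙) = -½)
431483 - U(l(-26, O(-4, -1))) = 431483 - 1*(-½) = 431483 + ½ = 862967/2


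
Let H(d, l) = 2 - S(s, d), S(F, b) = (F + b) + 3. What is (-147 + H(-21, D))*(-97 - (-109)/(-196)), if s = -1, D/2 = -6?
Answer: 172089/14 ≈ 12292.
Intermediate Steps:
D = -12 (D = 2*(-6) = -12)
S(F, b) = 3 + F + b
H(d, l) = -d (H(d, l) = 2 - (3 - 1 + d) = 2 - (2 + d) = 2 + (-2 - d) = -d)
(-147 + H(-21, D))*(-97 - (-109)/(-196)) = (-147 - 1*(-21))*(-97 - (-109)/(-196)) = (-147 + 21)*(-97 - (-109)*(-1)/196) = -126*(-97 - 1*109/196) = -126*(-97 - 109/196) = -126*(-19121/196) = 172089/14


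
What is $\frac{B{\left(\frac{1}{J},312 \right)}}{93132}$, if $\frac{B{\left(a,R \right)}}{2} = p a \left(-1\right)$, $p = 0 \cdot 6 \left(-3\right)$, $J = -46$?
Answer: $0$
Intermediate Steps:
$p = 0$ ($p = 0 \left(-3\right) = 0$)
$B{\left(a,R \right)} = 0$ ($B{\left(a,R \right)} = 2 \cdot 0 a \left(-1\right) = 2 \cdot 0 \left(-1\right) = 2 \cdot 0 = 0$)
$\frac{B{\left(\frac{1}{J},312 \right)}}{93132} = \frac{0}{93132} = 0 \cdot \frac{1}{93132} = 0$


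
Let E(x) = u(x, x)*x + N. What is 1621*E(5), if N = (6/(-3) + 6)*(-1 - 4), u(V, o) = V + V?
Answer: 48630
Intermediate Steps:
u(V, o) = 2*V
N = -20 (N = (6*(-⅓) + 6)*(-5) = (-2 + 6)*(-5) = 4*(-5) = -20)
E(x) = -20 + 2*x² (E(x) = (2*x)*x - 20 = 2*x² - 20 = -20 + 2*x²)
1621*E(5) = 1621*(-20 + 2*5²) = 1621*(-20 + 2*25) = 1621*(-20 + 50) = 1621*30 = 48630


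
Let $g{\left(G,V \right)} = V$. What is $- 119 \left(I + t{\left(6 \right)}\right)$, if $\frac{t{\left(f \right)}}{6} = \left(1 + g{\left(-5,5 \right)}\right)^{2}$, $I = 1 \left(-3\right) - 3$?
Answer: $-24990$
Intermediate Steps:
$I = -6$ ($I = -3 - 3 = -6$)
$t{\left(f \right)} = 216$ ($t{\left(f \right)} = 6 \left(1 + 5\right)^{2} = 6 \cdot 6^{2} = 6 \cdot 36 = 216$)
$- 119 \left(I + t{\left(6 \right)}\right) = - 119 \left(-6 + 216\right) = \left(-119\right) 210 = -24990$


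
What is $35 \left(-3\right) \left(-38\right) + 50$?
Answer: $4040$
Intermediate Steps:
$35 \left(-3\right) \left(-38\right) + 50 = \left(-105\right) \left(-38\right) + 50 = 3990 + 50 = 4040$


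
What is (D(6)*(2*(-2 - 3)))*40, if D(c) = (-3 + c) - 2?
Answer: -400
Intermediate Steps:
D(c) = -5 + c
(D(6)*(2*(-2 - 3)))*40 = ((-5 + 6)*(2*(-2 - 3)))*40 = (1*(2*(-5)))*40 = (1*(-10))*40 = -10*40 = -400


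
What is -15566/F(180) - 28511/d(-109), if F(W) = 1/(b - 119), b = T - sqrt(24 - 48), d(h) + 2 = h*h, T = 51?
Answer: 1796250063/1697 + 31132*I*sqrt(6) ≈ 1.0585e+6 + 76258.0*I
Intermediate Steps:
d(h) = -2 + h**2 (d(h) = -2 + h*h = -2 + h**2)
b = 51 - 2*I*sqrt(6) (b = 51 - sqrt(24 - 48) = 51 - sqrt(-24) = 51 - 2*I*sqrt(6) ≈ 51.0 - 4.899*I)
F(W) = 1/(-68 - 2*I*sqrt(6)) (F(W) = 1/((51 - 2*I*sqrt(6)) - 119) = 1/(-68 - 2*I*sqrt(6)))
-15566/F(180) - 28511/d(-109) = -15566*(-2*I*(sqrt(6) - 34*I)) - 28511/(-2 + (-109)**2) = -(-31132)*I*(sqrt(6) - 34*I) - 28511/(-2 + 11881) = 31132*I*(sqrt(6) - 34*I) - 28511/11879 = 31132*I*(sqrt(6) - 34*I) - 28511*1/11879 = 31132*I*(sqrt(6) - 34*I) - 4073/1697 = -4073/1697 + 31132*I*(sqrt(6) - 34*I)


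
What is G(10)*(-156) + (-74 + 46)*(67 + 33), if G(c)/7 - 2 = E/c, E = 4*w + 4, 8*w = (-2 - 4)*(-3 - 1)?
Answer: -33656/5 ≈ -6731.2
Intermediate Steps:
w = 3 (w = ((-2 - 4)*(-3 - 1))/8 = (-6*(-4))/8 = (⅛)*24 = 3)
E = 16 (E = 4*3 + 4 = 12 + 4 = 16)
G(c) = 14 + 112/c (G(c) = 14 + 7*(16/c) = 14 + 112/c)
G(10)*(-156) + (-74 + 46)*(67 + 33) = (14 + 112/10)*(-156) + (-74 + 46)*(67 + 33) = (14 + 112*(⅒))*(-156) - 28*100 = (14 + 56/5)*(-156) - 2800 = (126/5)*(-156) - 2800 = -19656/5 - 2800 = -33656/5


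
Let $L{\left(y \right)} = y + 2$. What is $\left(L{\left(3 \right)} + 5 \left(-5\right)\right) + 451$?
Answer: $431$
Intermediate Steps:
$L{\left(y \right)} = 2 + y$
$\left(L{\left(3 \right)} + 5 \left(-5\right)\right) + 451 = \left(\left(2 + 3\right) + 5 \left(-5\right)\right) + 451 = \left(5 - 25\right) + 451 = -20 + 451 = 431$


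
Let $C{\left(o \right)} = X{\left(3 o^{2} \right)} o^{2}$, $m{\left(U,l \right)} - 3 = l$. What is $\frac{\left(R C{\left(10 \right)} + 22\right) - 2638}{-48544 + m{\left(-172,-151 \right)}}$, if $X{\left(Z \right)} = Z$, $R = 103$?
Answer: $- \frac{771846}{12173} \approx -63.406$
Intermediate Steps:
$m{\left(U,l \right)} = 3 + l$
$C{\left(o \right)} = 3 o^{4}$ ($C{\left(o \right)} = 3 o^{2} o^{2} = 3 o^{4}$)
$\frac{\left(R C{\left(10 \right)} + 22\right) - 2638}{-48544 + m{\left(-172,-151 \right)}} = \frac{\left(103 \cdot 3 \cdot 10^{4} + 22\right) - 2638}{-48544 + \left(3 - 151\right)} = \frac{\left(103 \cdot 3 \cdot 10000 + 22\right) - 2638}{-48544 - 148} = \frac{\left(103 \cdot 30000 + 22\right) - 2638}{-48692} = \left(\left(3090000 + 22\right) - 2638\right) \left(- \frac{1}{48692}\right) = \left(3090022 - 2638\right) \left(- \frac{1}{48692}\right) = 3087384 \left(- \frac{1}{48692}\right) = - \frac{771846}{12173}$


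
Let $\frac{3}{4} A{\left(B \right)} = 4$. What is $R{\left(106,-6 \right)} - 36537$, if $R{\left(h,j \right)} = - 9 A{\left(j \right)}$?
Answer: $-36585$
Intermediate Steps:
$A{\left(B \right)} = \frac{16}{3}$ ($A{\left(B \right)} = \frac{4}{3} \cdot 4 = \frac{16}{3}$)
$R{\left(h,j \right)} = -48$ ($R{\left(h,j \right)} = \left(-9\right) \frac{16}{3} = -48$)
$R{\left(106,-6 \right)} - 36537 = -48 - 36537 = -36585$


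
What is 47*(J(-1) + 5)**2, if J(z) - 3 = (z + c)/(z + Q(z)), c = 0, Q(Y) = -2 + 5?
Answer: 10575/4 ≈ 2643.8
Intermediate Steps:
Q(Y) = 3
J(z) = 3 + z/(3 + z) (J(z) = 3 + (z + 0)/(z + 3) = 3 + z/(3 + z))
47*(J(-1) + 5)**2 = 47*((9 + 4*(-1))/(3 - 1) + 5)**2 = 47*((9 - 4)/2 + 5)**2 = 47*((1/2)*5 + 5)**2 = 47*(5/2 + 5)**2 = 47*(15/2)**2 = 47*(225/4) = 10575/4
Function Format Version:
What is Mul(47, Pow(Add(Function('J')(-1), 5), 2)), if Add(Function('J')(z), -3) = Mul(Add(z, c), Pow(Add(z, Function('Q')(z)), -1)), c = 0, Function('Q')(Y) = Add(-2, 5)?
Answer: Rational(10575, 4) ≈ 2643.8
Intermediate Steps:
Function('Q')(Y) = 3
Function('J')(z) = Add(3, Mul(z, Pow(Add(3, z), -1))) (Function('J')(z) = Add(3, Mul(Add(z, 0), Pow(Add(z, 3), -1))) = Add(3, Mul(z, Pow(Add(3, z), -1))))
Mul(47, Pow(Add(Function('J')(-1), 5), 2)) = Mul(47, Pow(Add(Mul(Pow(Add(3, -1), -1), Add(9, Mul(4, -1))), 5), 2)) = Mul(47, Pow(Add(Mul(Pow(2, -1), Add(9, -4)), 5), 2)) = Mul(47, Pow(Add(Mul(Rational(1, 2), 5), 5), 2)) = Mul(47, Pow(Add(Rational(5, 2), 5), 2)) = Mul(47, Pow(Rational(15, 2), 2)) = Mul(47, Rational(225, 4)) = Rational(10575, 4)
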